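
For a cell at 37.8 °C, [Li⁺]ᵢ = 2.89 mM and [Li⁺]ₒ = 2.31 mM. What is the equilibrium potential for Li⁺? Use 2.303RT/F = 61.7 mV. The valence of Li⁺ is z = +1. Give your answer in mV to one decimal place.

-6.0 mV

E = (61.7/z) · log₁₀([Li⁺]_out/[Li⁺]_in) with z = +1.
= (61.7/1) · log₁₀(2.31/2.89) = 61.70 · log₁₀(0.7993)
= 61.70 · (-0.0973) = -6.00 mV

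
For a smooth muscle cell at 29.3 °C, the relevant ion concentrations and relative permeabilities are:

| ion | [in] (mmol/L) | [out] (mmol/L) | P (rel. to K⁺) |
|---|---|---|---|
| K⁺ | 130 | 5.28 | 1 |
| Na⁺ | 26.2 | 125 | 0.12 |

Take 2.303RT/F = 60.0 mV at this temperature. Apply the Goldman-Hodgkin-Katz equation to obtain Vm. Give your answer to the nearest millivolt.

Vm = 60.0 · log₁₀[(Σ P·[cation]ₒ + Σ P·[anion]ᵢ) / (Σ P·[cation]ᵢ + Σ P·[anion]ₒ)]
Numerator = 1×5.28 + 0.12×125 = 20.28
Denominator = 1×130 + 0.12×26.2 = 133.1
Vm = 60.0 · log₁₀(0.15232) = 60.0 × (-0.8173) = -49.04 mV

-49 mV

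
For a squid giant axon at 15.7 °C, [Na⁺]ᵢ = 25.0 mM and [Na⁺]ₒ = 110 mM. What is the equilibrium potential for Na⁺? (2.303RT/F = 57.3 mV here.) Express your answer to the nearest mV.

37 mV

E = (57.3/z) · log₁₀([Na⁺]_out/[Na⁺]_in) with z = +1.
= (57.3/1) · log₁₀(110/25.0) = 57.30 · log₁₀(4.4)
= 57.30 · (0.6435) = 36.87 mV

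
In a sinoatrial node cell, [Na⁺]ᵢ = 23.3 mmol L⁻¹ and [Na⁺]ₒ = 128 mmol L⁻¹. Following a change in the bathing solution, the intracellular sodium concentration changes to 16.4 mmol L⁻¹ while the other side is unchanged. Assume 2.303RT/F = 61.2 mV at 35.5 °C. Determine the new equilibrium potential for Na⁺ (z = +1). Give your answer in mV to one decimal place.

After the shift: [Na⁺]_out = 128, [Na⁺]_in = 16.4 mmol L⁻¹.
E_new = (61.2/1)·log₁₀(128/16.4) = 61.20 · (0.8924) = 54.61 mV

54.6 mV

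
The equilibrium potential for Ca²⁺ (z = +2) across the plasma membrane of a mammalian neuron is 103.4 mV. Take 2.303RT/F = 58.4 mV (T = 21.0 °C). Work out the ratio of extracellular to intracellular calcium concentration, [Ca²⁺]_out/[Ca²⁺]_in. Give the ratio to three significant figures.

log₁₀([out]/[in]) = E·z/(58.4) = 103.4 × 2 / 58.4 = 3.5411
[out]/[in] = 10^(3.5411) = 3476

3480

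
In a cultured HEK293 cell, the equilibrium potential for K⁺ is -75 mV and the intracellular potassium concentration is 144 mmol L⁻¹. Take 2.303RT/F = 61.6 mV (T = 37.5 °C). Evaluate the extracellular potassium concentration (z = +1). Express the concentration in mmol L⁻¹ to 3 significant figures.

8.73 mmol L⁻¹

Nernst: E = (61.6/1) · log₁₀([out]/[in]), so log₁₀([out]/[in]) = -75.0 × 1 / 61.6 = -1.2175.
[out]/[in] = 10^(-1.2175) = 0.0606.
[out] = 0.0606 × 144 = 8.726 mmol L⁻¹.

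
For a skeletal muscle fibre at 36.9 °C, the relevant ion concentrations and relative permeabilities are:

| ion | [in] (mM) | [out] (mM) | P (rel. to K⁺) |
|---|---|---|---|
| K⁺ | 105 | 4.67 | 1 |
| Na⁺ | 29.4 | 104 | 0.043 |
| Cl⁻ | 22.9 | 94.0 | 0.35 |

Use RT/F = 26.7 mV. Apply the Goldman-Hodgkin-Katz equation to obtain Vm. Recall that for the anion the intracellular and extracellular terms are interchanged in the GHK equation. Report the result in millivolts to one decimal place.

Vm = 26.7 · ln[(Σ P·[cation]ₒ + Σ P·[anion]ᵢ) / (Σ P·[cation]ᵢ + Σ P·[anion]ₒ)]
Numerator = 1×4.67 + 0.043×104 + 0.35×22.9 = 17.16
Denominator = 1×105 + 0.043×29.4 + 0.35×94.0 = 139.2
Vm = 26.7 · ln(0.12329) = 26.7 × (-2.0932) = -55.89 mV

-55.9 mV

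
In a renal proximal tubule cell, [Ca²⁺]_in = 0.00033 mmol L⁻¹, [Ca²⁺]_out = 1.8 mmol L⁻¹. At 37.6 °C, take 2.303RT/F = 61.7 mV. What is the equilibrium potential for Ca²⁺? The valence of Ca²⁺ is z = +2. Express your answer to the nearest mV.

115 mV

E = (61.7/z) · log₁₀([Ca²⁺]_out/[Ca²⁺]_in) with z = +2.
= (61.7/2) · log₁₀(1.8/0.00033) = 30.85 · log₁₀(5455)
= 30.85 · (3.7368) = 115.28 mV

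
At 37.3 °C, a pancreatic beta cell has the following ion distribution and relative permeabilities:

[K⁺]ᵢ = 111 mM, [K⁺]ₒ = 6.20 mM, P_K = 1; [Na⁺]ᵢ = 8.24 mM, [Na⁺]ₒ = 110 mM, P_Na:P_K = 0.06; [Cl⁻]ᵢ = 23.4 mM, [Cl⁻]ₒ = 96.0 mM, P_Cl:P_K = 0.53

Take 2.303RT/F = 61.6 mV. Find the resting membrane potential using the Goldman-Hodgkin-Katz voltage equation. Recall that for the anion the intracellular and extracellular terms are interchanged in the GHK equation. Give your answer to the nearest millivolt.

-50 mV

Vm = 61.6 · log₁₀[(Σ P·[cation]ₒ + Σ P·[anion]ᵢ) / (Σ P·[cation]ᵢ + Σ P·[anion]ₒ)]
Numerator = 1×6.20 + 0.06×110 + 0.53×23.4 = 25.2
Denominator = 1×111 + 0.06×8.24 + 0.53×96.0 = 162.4
Vm = 61.6 · log₁₀(0.15521) = 61.6 × (-0.8091) = -49.84 mV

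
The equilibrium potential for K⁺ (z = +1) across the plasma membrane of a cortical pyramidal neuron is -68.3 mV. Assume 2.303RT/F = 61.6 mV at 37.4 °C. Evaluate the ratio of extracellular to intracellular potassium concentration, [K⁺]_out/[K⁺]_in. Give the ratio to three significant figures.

log₁₀([out]/[in]) = E·z/(61.6) = -68.3 × 1 / 61.6 = -1.1088
[out]/[in] = 10^(-1.1088) = 0.07785

0.0778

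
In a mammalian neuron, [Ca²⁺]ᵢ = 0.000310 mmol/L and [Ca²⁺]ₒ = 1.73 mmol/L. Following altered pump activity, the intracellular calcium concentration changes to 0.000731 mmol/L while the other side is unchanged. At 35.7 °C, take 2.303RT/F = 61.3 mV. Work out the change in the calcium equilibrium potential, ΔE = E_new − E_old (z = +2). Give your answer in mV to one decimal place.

-11.4 mV

E_old = (61.3/2)·log₁₀(1.73/0.000310) = 114.84 mV
E_new = (61.3/2)·log₁₀(1.73/0.000731) = 103.42 mV
ΔE = 103.42 − (114.84) = -11.42 mV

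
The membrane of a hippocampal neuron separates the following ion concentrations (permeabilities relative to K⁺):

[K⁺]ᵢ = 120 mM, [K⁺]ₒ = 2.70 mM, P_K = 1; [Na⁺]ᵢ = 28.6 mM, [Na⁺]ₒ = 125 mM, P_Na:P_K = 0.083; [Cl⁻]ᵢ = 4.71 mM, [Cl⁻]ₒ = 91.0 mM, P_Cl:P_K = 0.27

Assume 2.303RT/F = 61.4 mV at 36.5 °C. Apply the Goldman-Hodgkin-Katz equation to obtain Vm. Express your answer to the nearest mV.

Vm = 61.4 · log₁₀[(Σ P·[cation]ₒ + Σ P·[anion]ᵢ) / (Σ P·[cation]ᵢ + Σ P·[anion]ₒ)]
Numerator = 1×2.70 + 0.083×125 + 0.27×4.71 = 14.35
Denominator = 1×120 + 0.083×28.6 + 0.27×91.0 = 146.9
Vm = 61.4 · log₁₀(0.097634) = 61.4 × (-1.0104) = -62.04 mV

-62 mV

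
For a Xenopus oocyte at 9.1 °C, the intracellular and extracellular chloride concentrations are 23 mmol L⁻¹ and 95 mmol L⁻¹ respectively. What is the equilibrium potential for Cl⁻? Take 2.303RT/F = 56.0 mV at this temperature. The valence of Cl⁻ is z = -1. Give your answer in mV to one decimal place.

E = (56.0/z) · log₁₀([Cl⁻]_out/[Cl⁻]_in) with z = -1.
For an anion, dividing by z = -1 reverses the sign.
= (56.0/-1) · log₁₀(95/23) = -56.00 · log₁₀(4.13)
= -56.00 · (0.6160) = -34.50 mV

-34.5 mV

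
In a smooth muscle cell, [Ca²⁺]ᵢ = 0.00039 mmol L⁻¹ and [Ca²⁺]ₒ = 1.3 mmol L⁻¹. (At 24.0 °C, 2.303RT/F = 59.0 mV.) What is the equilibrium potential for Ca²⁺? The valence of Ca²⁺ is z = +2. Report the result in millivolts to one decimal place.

E = (59.0/z) · log₁₀([Ca²⁺]_out/[Ca²⁺]_in) with z = +2.
= (59.0/2) · log₁₀(1.3/0.00039) = 29.50 · log₁₀(3333)
= 29.50 · (3.5229) = 103.92 mV

103.9 mV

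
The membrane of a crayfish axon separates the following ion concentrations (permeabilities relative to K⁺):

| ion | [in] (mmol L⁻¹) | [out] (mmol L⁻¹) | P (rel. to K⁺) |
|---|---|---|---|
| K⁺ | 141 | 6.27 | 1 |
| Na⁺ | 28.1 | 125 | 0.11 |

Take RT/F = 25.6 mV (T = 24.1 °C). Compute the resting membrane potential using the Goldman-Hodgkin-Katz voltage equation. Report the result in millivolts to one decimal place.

Vm = 25.6 · ln[(Σ P·[cation]ₒ + Σ P·[anion]ᵢ) / (Σ P·[cation]ᵢ + Σ P·[anion]ₒ)]
Numerator = 1×6.27 + 0.11×125 = 20.02
Denominator = 1×141 + 0.11×28.1 = 144.1
Vm = 25.6 · ln(0.13894) = 25.6 × (-1.9737) = -50.53 mV

-50.5 mV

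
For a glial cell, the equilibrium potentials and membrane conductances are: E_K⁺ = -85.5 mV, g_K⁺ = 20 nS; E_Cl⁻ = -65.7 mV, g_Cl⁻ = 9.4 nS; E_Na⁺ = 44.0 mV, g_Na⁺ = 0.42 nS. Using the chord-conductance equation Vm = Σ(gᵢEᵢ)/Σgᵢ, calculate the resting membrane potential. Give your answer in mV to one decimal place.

-77.4 mV

Σ gᵢEᵢ = 20·(-85.5) + 9.4·(-65.7) + 0.42·(44.0) = -2309.10
Σ gᵢ = 20 + 9.4 + 0.42 = 29.82
Vm = -2309.10 / 29.82 = -77.43 mV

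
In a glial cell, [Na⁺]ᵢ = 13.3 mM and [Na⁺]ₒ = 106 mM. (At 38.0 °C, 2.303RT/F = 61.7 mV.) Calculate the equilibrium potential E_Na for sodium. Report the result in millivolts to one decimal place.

E = (61.7/z) · log₁₀([Na⁺]_out/[Na⁺]_in) with z = +1.
= (61.7/1) · log₁₀(106/13.3) = 61.70 · log₁₀(7.97)
= 61.70 · (0.9015) = 55.62 mV

55.6 mV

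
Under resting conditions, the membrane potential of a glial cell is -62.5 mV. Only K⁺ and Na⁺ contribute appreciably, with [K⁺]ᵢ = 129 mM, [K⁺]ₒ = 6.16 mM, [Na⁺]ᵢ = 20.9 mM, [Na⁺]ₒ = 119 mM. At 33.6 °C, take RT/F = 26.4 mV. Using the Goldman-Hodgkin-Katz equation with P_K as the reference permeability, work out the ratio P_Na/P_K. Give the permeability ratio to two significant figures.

0.051

Let α = P_Na/P_K. GHK: Vm = 26.4·ln[(Kₒ + α·Naₒ)/(Kᵢ + α·Naᵢ)].
e^(Vm/26.4) = e^(-62.5/26.4) = 0.093722
So 0.093722·(Kᵢ + α·Naᵢ) = Kₒ + α·Naₒ → α = (0.093722·129.0 − 6.16) / (119.0 − 0.093722·20.9)
α = (12.09 − 6.16) / (119.0 − 1.959) = 5.93/117 = 0.05067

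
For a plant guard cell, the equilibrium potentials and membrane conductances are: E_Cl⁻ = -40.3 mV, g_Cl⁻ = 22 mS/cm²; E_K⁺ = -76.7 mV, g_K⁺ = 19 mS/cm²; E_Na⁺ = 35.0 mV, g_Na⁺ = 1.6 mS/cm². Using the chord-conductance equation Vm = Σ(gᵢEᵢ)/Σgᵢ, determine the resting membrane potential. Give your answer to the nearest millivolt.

Σ gᵢEᵢ = 22·(-40.3) + 19·(-76.7) + 1.6·(35.0) = -2287.90
Σ gᵢ = 22 + 19 + 1.6 = 42.6
Vm = -2287.90 / 42.6 = -53.71 mV

-54 mV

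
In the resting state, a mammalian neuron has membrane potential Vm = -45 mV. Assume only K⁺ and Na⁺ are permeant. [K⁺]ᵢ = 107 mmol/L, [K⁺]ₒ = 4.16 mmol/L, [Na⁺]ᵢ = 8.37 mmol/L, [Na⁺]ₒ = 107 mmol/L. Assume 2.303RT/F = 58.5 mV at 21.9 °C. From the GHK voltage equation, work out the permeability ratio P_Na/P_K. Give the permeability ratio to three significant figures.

Let α = P_Na/P_K. GHK: Vm = 58.5·log₁₀[(Kₒ + α·Naₒ)/(Kᵢ + α·Naᵢ)].
10^(Vm/58.5) = 10^(-45.0/58.5) = 0.17013
So 0.17013·(Kᵢ + α·Naᵢ) = Kₒ + α·Naₒ → α = (0.17013·107.0 − 4.16) / (107.0 − 0.17013·8.37)
α = (18.2 − 4.16) / (107.0 − 1.424) = 14.04/105.6 = 0.133

0.133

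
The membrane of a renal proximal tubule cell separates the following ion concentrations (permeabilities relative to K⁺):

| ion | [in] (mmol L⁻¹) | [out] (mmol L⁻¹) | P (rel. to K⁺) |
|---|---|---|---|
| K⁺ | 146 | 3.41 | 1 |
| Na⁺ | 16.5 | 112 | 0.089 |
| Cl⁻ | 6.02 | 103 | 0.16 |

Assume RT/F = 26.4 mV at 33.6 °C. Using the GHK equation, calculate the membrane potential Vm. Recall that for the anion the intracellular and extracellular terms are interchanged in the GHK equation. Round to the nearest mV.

-64 mV

Vm = 26.4 · ln[(Σ P·[cation]ₒ + Σ P·[anion]ᵢ) / (Σ P·[cation]ᵢ + Σ P·[anion]ₒ)]
Numerator = 1×3.41 + 0.089×112 + 0.16×6.02 = 14.34
Denominator = 1×146 + 0.089×16.5 + 0.16×103 = 163.9
Vm = 26.4 · ln(0.087474) = 26.4 × (-2.4364) = -64.32 mV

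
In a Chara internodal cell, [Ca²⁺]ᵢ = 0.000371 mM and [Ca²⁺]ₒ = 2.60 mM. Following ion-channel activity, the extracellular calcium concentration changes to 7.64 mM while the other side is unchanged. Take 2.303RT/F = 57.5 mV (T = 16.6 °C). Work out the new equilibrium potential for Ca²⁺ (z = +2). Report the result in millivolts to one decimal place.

124.0 mV

After the shift: [Ca²⁺]_out = 7.64, [Ca²⁺]_in = 0.000371 mM.
E_new = (57.5/2)·log₁₀(7.64/0.000371) = 28.75 · (4.3137) = 124.02 mV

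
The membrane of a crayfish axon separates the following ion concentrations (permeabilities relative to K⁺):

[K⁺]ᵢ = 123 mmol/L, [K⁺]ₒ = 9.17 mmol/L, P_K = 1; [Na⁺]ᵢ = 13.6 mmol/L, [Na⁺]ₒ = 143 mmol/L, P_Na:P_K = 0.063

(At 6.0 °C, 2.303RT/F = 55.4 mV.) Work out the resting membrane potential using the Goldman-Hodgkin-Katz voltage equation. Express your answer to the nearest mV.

Vm = 55.4 · log₁₀[(Σ P·[cation]ₒ + Σ P·[anion]ᵢ) / (Σ P·[cation]ᵢ + Σ P·[anion]ₒ)]
Numerator = 1×9.17 + 0.063×143 = 18.18
Denominator = 1×123 + 0.063×13.6 = 123.9
Vm = 55.4 · log₁₀(0.14677) = 55.4 × (-0.8333) = -46.17 mV

-46 mV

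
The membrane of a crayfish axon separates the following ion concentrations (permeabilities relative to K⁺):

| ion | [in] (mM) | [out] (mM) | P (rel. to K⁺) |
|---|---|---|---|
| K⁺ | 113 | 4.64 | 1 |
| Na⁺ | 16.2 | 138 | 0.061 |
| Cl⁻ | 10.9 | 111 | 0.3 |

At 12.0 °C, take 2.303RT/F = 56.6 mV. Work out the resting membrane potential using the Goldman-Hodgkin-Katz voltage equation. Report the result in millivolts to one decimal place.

-54.1 mV

Vm = 56.6 · log₁₀[(Σ P·[cation]ₒ + Σ P·[anion]ᵢ) / (Σ P·[cation]ᵢ + Σ P·[anion]ₒ)]
Numerator = 1×4.64 + 0.061×138 + 0.3×10.9 = 16.33
Denominator = 1×113 + 0.061×16.2 + 0.3×111 = 147.3
Vm = 56.6 · log₁₀(0.11086) = 56.6 × (-0.9552) = -54.07 mV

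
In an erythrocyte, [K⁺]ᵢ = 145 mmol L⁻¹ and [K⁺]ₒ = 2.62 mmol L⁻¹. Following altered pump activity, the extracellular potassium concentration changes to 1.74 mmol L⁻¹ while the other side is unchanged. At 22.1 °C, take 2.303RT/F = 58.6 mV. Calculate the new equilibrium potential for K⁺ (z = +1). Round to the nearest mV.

After the shift: [K⁺]_out = 1.74, [K⁺]_in = 145 mmol L⁻¹.
E_new = (58.6/1)·log₁₀(1.74/145) = 58.60 · (-1.9208) = -112.56 mV

-113 mV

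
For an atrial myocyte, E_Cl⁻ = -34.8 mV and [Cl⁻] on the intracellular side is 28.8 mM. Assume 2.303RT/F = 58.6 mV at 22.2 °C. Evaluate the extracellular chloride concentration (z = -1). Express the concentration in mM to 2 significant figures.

Nernst: E = (58.6/-1) · log₁₀([out]/[in]), so log₁₀([out]/[in]) = -34.8 × -1 / 58.6 = 0.5939.
[out]/[in] = 10^(0.5939) = 3.925.
[out] = 3.925 × 28.8 = 113 mM.

110 mM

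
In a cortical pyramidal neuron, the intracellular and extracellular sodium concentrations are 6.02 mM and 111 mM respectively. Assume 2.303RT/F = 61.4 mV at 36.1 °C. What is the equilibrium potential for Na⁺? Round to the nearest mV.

E = (61.4/z) · log₁₀([Na⁺]_out/[Na⁺]_in) with z = +1.
= (61.4/1) · log₁₀(111/6.02) = 61.40 · log₁₀(18.44)
= 61.40 · (1.2657) = 77.72 mV

78 mV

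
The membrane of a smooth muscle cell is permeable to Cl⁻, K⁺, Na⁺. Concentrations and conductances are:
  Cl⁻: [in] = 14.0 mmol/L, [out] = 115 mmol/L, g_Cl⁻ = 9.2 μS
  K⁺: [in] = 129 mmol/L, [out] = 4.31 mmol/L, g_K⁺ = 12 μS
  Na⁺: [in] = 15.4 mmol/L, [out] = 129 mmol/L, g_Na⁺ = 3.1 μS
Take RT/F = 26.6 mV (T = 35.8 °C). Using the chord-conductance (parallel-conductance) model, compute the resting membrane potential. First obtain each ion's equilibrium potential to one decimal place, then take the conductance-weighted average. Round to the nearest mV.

E_Cl⁻ = (26.6/-1)·ln(115/14.0) = -56.0 mV
E_K⁺ = (26.6/1)·ln(4.31/129) = -90.4 mV
E_Na⁺ = (26.6/1)·ln(129/15.4) = 56.5 mV
Vm = (Σ gᵢEᵢ)/(Σ gᵢ) = (9.2·-56.0 + 12·-90.4 + 3.1·56.5) / (9.2 + 12 + 3.1)
= -1424.85 / 24.3 = -58.64 mV

-59 mV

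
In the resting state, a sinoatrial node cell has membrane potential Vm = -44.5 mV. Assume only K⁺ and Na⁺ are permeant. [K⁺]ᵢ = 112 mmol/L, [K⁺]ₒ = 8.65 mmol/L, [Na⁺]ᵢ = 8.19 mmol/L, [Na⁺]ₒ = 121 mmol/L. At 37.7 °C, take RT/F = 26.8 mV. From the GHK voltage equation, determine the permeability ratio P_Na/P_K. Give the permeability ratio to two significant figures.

0.11

Let α = P_Na/P_K. GHK: Vm = 26.8·ln[(Kₒ + α·Naₒ)/(Kᵢ + α·Naᵢ)].
e^(Vm/26.8) = e^(-44.5/26.8) = 0.19005
So 0.19005·(Kᵢ + α·Naᵢ) = Kₒ + α·Naₒ → α = (0.19005·112.0 − 8.65) / (121.0 − 0.19005·8.19)
α = (21.29 − 8.65) / (121.0 − 1.557) = 12.64/119.4 = 0.1058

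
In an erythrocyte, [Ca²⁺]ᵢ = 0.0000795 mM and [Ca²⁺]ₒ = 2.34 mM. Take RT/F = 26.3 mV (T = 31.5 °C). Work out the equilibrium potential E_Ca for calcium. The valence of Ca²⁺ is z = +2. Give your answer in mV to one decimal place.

135.3 mV

E = (26.3/z) · ln([Ca²⁺]_out/[Ca²⁺]_in) with z = +2.
= (26.3/2) · ln(2.34/0.0000795) = 13.15 · ln(2.943e+04)
= 13.15 · (10.2899) = 135.31 mV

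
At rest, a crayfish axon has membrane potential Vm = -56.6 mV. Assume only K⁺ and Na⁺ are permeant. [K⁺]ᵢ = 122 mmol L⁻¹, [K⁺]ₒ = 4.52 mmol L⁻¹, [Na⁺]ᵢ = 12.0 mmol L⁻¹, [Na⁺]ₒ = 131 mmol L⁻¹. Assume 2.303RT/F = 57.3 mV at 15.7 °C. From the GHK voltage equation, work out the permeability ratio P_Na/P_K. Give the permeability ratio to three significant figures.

0.0619

Let α = P_Na/P_K. GHK: Vm = 57.3·log₁₀[(Kₒ + α·Naₒ)/(Kᵢ + α·Naᵢ)].
10^(Vm/57.3) = 10^(-56.6/57.3) = 0.10285
So 0.10285·(Kᵢ + α·Naᵢ) = Kₒ + α·Naₒ → α = (0.10285·122.0 − 4.52) / (131.0 − 0.10285·12.0)
α = (12.55 − 4.52) / (131.0 − 1.234) = 8.028/129.8 = 0.06187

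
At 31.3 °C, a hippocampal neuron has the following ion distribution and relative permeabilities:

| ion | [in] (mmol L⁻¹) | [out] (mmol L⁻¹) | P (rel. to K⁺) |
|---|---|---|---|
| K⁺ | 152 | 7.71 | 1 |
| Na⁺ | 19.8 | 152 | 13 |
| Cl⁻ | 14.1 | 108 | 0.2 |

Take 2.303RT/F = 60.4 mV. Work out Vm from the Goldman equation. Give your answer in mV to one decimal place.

Vm = 60.4 · log₁₀[(Σ P·[cation]ₒ + Σ P·[anion]ᵢ) / (Σ P·[cation]ᵢ + Σ P·[anion]ₒ)]
Numerator = 1×7.71 + 13×152 + 0.2×14.1 = 1987
Denominator = 1×152 + 13×19.8 + 0.2×108 = 431
Vm = 60.4 · log₁₀(4.6091) = 60.4 × (0.6636) = 40.08 mV

40.1 mV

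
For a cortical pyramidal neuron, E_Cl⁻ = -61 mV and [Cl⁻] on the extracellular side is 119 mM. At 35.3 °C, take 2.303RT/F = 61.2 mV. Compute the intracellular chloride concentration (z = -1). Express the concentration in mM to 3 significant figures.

Nernst: E = (61.2/-1) · log₁₀([out]/[in]), so log₁₀([out]/[in]) = -61.0 × -1 / 61.2 = 0.9967.
[out]/[in] = 10^(0.9967) = 9.925.
[in] = 119 / 9.925 = 11.99 mM.

12.0 mM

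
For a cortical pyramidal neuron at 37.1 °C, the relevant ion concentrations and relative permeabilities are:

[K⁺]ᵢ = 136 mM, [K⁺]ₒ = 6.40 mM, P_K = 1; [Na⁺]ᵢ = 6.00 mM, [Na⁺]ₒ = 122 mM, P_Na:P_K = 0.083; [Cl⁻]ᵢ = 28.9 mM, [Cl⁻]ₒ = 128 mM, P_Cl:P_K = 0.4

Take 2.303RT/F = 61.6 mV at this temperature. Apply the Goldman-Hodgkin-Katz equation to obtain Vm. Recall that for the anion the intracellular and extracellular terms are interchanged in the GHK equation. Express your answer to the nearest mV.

Vm = 61.6 · log₁₀[(Σ P·[cation]ₒ + Σ P·[anion]ᵢ) / (Σ P·[cation]ᵢ + Σ P·[anion]ₒ)]
Numerator = 1×6.40 + 0.083×122 + 0.4×28.9 = 28.09
Denominator = 1×136 + 0.083×6.00 + 0.4×128 = 187.7
Vm = 61.6 · log₁₀(0.14963) = 61.6 × (-0.8250) = -50.82 mV

-51 mV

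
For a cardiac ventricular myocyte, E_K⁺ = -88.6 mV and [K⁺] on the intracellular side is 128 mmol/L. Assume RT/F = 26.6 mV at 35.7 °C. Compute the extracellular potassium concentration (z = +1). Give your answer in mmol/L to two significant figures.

4.6 mmol/L

Nernst: E = (26.6/1) · ln([out]/[in]), so ln([out]/[in]) = -88.6 × 1 / 26.6 = -3.3308.
[out]/[in] = e^(-3.3308) = 0.03576.
[out] = 0.03576 × 128 = 4.578 mmol/L.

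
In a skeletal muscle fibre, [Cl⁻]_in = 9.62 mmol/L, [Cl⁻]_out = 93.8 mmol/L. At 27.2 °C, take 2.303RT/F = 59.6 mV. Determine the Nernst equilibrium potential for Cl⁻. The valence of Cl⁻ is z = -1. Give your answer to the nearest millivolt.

E = (59.6/z) · log₁₀([Cl⁻]_out/[Cl⁻]_in) with z = -1.
For an anion, dividing by z = -1 reverses the sign.
= (59.6/-1) · log₁₀(93.8/9.62) = -59.60 · log₁₀(9.751)
= -59.60 · (0.9890) = -58.95 mV

-59 mV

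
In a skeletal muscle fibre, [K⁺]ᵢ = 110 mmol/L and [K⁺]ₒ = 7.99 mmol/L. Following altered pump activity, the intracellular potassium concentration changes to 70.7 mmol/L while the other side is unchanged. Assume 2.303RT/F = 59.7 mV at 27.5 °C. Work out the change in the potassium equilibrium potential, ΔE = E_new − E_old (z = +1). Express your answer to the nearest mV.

11 mV

E_old = (59.7/1)·log₁₀(7.99/110) = -67.99 mV
E_new = (59.7/1)·log₁₀(7.99/70.7) = -56.53 mV
ΔE = -56.53 − (-67.99) = 11.46 mV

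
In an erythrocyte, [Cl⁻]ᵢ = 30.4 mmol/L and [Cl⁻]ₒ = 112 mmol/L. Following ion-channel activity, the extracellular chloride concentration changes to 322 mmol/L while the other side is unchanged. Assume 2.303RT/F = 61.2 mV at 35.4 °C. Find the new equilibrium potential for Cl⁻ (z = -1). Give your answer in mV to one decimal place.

After the shift: [Cl⁻]_out = 322, [Cl⁻]_in = 30.4 mmol/L.
E_new = (61.2/-1)·log₁₀(322/30.4) = -61.20 · (1.0250) = -62.73 mV

-62.7 mV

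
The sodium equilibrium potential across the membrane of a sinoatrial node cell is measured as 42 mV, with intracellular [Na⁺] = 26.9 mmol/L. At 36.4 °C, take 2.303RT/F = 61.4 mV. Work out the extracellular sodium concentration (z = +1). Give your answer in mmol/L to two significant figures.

Nernst: E = (61.4/1) · log₁₀([out]/[in]), so log₁₀([out]/[in]) = 42.0 × 1 / 61.4 = 0.6840.
[out]/[in] = 10^(0.6840) = 4.831.
[out] = 4.831 × 26.9 = 130 mmol/L.

130 mmol/L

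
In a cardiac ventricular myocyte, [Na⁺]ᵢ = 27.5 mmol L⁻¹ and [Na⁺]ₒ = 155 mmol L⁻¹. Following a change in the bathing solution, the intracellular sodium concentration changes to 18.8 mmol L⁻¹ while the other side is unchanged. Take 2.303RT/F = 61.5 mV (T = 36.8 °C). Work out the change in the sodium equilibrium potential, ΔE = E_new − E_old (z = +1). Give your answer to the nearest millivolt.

E_old = (61.5/1)·log₁₀(155/27.5) = 46.19 mV
E_new = (61.5/1)·log₁₀(155/18.8) = 56.34 mV
ΔE = 56.34 − (46.19) = 10.16 mV

10 mV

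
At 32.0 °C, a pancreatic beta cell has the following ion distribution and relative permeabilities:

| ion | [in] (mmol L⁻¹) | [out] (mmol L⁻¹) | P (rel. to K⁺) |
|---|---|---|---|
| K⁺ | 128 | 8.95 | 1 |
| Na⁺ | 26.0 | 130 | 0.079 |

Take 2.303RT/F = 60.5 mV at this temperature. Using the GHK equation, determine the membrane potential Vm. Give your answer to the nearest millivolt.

-50 mV

Vm = 60.5 · log₁₀[(Σ P·[cation]ₒ + Σ P·[anion]ᵢ) / (Σ P·[cation]ᵢ + Σ P·[anion]ₒ)]
Numerator = 1×8.95 + 0.079×130 = 19.22
Denominator = 1×128 + 0.079×26.0 = 130.1
Vm = 60.5 · log₁₀(0.14778) = 60.5 × (-0.8304) = -50.24 mV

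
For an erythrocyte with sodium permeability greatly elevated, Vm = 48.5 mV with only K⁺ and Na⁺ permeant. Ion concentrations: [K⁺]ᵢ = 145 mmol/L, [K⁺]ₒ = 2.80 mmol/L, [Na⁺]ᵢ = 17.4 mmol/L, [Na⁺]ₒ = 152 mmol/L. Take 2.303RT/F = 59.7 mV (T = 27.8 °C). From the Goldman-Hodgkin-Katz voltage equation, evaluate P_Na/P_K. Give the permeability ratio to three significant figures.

24.0

Let α = P_Na/P_K. GHK: Vm = 59.7·log₁₀[(Kₒ + α·Naₒ)/(Kᵢ + α·Naᵢ)].
10^(Vm/59.7) = 10^(48.5/59.7) = 6.4923
So 6.4923·(Kᵢ + α·Naᵢ) = Kₒ + α·Naₒ → α = (6.4923·145.0 − 2.8) / (152.0 − 6.4923·17.4)
α = (941.4 − 2.8) / (152.0 − 113) = 938.6/39.03 = 24.04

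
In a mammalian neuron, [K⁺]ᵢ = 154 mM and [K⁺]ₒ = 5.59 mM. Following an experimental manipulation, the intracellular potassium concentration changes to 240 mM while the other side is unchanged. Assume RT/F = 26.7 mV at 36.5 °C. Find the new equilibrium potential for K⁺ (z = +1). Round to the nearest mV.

After the shift: [K⁺]_out = 5.59, [K⁺]_in = 240 mM.
E_new = (26.7/1)·ln(5.59/240) = 26.70 · (-3.7597) = -100.38 mV

-100 mV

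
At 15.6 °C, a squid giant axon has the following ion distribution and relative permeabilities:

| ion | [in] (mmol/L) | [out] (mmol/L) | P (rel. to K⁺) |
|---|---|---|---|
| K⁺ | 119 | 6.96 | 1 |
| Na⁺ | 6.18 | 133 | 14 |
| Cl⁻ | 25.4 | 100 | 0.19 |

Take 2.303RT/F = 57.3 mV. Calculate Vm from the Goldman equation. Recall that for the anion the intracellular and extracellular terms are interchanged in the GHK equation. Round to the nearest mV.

53 mV

Vm = 57.3 · log₁₀[(Σ P·[cation]ₒ + Σ P·[anion]ᵢ) / (Σ P·[cation]ᵢ + Σ P·[anion]ₒ)]
Numerator = 1×6.96 + 14×133 + 0.19×25.4 = 1874
Denominator = 1×119 + 14×6.18 + 0.19×100 = 224.5
Vm = 57.3 · log₁₀(8.3457) = 57.3 × (0.9215) = 52.80 mV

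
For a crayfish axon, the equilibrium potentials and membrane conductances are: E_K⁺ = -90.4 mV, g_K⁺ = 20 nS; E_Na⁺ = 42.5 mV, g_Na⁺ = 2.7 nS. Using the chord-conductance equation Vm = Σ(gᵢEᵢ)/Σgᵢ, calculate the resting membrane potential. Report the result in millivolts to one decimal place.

Σ gᵢEᵢ = 20·(-90.4) + 2.7·(42.5) = -1693.25
Σ gᵢ = 20 + 2.7 = 22.7
Vm = -1693.25 / 22.7 = -74.59 mV

-74.6 mV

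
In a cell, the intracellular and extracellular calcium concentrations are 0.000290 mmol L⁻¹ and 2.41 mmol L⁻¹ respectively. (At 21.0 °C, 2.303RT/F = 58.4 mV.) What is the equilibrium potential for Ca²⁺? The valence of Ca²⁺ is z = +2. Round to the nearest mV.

E = (58.4/z) · log₁₀([Ca²⁺]_out/[Ca²⁺]_in) with z = +2.
= (58.4/2) · log₁₀(2.41/0.000290) = 29.20 · log₁₀(8310)
= 29.20 · (3.9196) = 114.45 mV

114 mV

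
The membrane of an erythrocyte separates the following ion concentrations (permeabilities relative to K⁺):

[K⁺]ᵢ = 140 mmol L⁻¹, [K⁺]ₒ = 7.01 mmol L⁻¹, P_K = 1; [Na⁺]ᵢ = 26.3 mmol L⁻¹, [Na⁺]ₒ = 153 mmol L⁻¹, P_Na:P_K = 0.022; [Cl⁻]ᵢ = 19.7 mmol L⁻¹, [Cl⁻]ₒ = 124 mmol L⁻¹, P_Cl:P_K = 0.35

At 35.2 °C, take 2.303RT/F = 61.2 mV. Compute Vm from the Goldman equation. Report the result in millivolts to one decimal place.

Vm = 61.2 · log₁₀[(Σ P·[cation]ₒ + Σ P·[anion]ᵢ) / (Σ P·[cation]ᵢ + Σ P·[anion]ₒ)]
Numerator = 1×7.01 + 0.022×153 + 0.35×19.7 = 17.27
Denominator = 1×140 + 0.022×26.3 + 0.35×124 = 184
Vm = 61.2 · log₁₀(0.093875) = 61.2 × (-1.0274) = -62.88 mV

-62.9 mV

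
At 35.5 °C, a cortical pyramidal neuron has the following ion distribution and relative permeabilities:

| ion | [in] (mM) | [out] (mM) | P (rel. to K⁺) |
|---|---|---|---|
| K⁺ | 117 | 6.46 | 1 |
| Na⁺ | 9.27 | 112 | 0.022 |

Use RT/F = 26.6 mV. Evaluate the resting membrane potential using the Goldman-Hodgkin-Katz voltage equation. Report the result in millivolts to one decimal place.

Vm = 26.6 · ln[(Σ P·[cation]ₒ + Σ P·[anion]ᵢ) / (Σ P·[cation]ᵢ + Σ P·[anion]ₒ)]
Numerator = 1×6.46 + 0.022×112 = 8.924
Denominator = 1×117 + 0.022×9.27 = 117.2
Vm = 26.6 · ln(0.076141) = 26.6 × (-2.5752) = -68.50 mV

-68.5 mV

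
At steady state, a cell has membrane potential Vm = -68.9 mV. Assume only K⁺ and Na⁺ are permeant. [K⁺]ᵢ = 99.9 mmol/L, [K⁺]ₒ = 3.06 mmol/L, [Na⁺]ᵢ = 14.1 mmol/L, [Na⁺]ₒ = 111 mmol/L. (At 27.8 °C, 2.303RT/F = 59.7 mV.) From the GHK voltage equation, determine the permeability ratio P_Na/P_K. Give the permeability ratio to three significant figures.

0.0359

Let α = P_Na/P_K. GHK: Vm = 59.7·log₁₀[(Kₒ + α·Naₒ)/(Kᵢ + α·Naᵢ)].
10^(Vm/59.7) = 10^(-68.9/59.7) = 0.070129
So 0.070129·(Kᵢ + α·Naᵢ) = Kₒ + α·Naₒ → α = (0.070129·99.9 − 3.06) / (111.0 − 0.070129·14.1)
α = (7.006 − 3.06) / (111.0 − 0.9888) = 3.946/110 = 0.03587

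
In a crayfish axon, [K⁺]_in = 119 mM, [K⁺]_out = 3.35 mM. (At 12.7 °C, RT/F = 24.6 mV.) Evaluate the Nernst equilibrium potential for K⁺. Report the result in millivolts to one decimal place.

E = (24.6/z) · ln([K⁺]_out/[K⁺]_in) with z = +1.
= (24.6/1) · ln(3.35/119) = 24.60 · ln(0.02815)
= 24.60 · (-3.5702) = -87.83 mV

-87.8 mV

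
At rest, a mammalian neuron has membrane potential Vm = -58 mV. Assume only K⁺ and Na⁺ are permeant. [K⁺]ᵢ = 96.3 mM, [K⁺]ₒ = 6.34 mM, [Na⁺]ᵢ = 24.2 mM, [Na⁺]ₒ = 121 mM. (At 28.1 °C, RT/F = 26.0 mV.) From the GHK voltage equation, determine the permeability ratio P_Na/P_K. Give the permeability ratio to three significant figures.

0.0338

Let α = P_Na/P_K. GHK: Vm = 26.0·ln[(Kₒ + α·Naₒ)/(Kᵢ + α·Naᵢ)].
e^(Vm/26.0) = e^(-58.0/26.0) = 0.10745
So 0.10745·(Kᵢ + α·Naᵢ) = Kₒ + α·Naₒ → α = (0.10745·96.3 − 6.34) / (121.0 − 0.10745·24.2)
α = (10.35 − 6.34) / (121.0 − 2.6) = 4.007/118.4 = 0.03384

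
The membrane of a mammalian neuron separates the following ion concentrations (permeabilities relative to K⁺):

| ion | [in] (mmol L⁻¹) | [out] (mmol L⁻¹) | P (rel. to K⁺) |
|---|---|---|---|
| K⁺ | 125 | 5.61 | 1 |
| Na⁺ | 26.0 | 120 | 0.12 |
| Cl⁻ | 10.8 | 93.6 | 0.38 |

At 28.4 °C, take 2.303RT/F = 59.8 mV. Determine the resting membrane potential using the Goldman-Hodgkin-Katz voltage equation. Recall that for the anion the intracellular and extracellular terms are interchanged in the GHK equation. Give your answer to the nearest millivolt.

-50 mV

Vm = 59.8 · log₁₀[(Σ P·[cation]ₒ + Σ P·[anion]ᵢ) / (Σ P·[cation]ᵢ + Σ P·[anion]ₒ)]
Numerator = 1×5.61 + 0.12×120 + 0.38×10.8 = 24.11
Denominator = 1×125 + 0.12×26.0 + 0.38×93.6 = 163.7
Vm = 59.8 · log₁₀(0.14732) = 59.8 × (-0.8317) = -49.74 mV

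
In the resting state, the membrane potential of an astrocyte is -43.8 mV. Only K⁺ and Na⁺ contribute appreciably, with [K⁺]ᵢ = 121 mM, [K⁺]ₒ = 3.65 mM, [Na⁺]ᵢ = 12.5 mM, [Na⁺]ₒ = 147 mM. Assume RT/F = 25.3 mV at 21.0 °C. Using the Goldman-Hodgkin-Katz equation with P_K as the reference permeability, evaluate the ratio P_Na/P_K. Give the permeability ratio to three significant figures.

Let α = P_Na/P_K. GHK: Vm = 25.3·ln[(Kₒ + α·Naₒ)/(Kᵢ + α·Naᵢ)].
e^(Vm/25.3) = e^(-43.8/25.3) = 0.17707
So 0.17707·(Kᵢ + α·Naᵢ) = Kₒ + α·Naₒ → α = (0.17707·121.0 − 3.65) / (147.0 − 0.17707·12.5)
α = (21.43 − 3.65) / (147.0 − 2.213) = 17.78/144.8 = 0.1228

0.123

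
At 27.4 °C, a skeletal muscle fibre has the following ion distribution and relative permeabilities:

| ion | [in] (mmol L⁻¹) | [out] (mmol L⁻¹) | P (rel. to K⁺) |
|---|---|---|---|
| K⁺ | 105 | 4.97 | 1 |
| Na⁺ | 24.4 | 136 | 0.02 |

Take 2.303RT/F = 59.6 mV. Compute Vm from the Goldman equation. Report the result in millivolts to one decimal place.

Vm = 59.6 · log₁₀[(Σ P·[cation]ₒ + Σ P·[anion]ᵢ) / (Σ P·[cation]ᵢ + Σ P·[anion]ₒ)]
Numerator = 1×4.97 + 0.02×136 = 7.69
Denominator = 1×105 + 0.02×24.4 = 105.5
Vm = 59.6 · log₁₀(0.072899) = 59.6 × (-1.1373) = -67.78 mV

-67.8 mV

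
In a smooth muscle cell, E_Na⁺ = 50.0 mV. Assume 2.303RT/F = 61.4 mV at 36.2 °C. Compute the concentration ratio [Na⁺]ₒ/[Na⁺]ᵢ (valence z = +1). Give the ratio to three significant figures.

log₁₀([out]/[in]) = E·z/(61.4) = 50.0 × 1 / 61.4 = 0.8143
[out]/[in] = 10^(0.8143) = 6.521

6.52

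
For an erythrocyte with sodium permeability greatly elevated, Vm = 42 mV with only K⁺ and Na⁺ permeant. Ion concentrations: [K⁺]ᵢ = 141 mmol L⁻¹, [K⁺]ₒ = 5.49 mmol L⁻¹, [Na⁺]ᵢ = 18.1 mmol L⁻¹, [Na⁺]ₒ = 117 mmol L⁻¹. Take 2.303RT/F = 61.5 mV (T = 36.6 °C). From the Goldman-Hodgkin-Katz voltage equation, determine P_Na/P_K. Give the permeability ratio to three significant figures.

Let α = P_Na/P_K. GHK: Vm = 61.5·log₁₀[(Kₒ + α·Naₒ)/(Kᵢ + α·Naᵢ)].
10^(Vm/61.5) = 10^(42.0/61.5) = 4.8187
So 4.8187·(Kᵢ + α·Naᵢ) = Kₒ + α·Naₒ → α = (4.8187·141.0 − 5.49) / (117.0 − 4.8187·18.1)
α = (679.4 − 5.49) / (117.0 − 87.22) = 673.9/29.78 = 22.63

22.6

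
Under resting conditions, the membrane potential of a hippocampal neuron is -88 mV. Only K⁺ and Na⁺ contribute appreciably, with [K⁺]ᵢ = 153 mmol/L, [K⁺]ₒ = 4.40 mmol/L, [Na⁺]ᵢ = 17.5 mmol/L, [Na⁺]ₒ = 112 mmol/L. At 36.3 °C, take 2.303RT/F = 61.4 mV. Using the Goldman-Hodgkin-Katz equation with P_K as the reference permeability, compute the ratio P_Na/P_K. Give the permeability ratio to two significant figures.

0.011

Let α = P_Na/P_K. GHK: Vm = 61.4·log₁₀[(Kₒ + α·Naₒ)/(Kᵢ + α·Naᵢ)].
10^(Vm/61.4) = 10^(-88.0/61.4) = 0.036879
So 0.036879·(Kᵢ + α·Naᵢ) = Kₒ + α·Naₒ → α = (0.036879·153.0 − 4.4) / (112.0 − 0.036879·17.5)
α = (5.642 − 4.4) / (112.0 − 0.6454) = 1.242/111.4 = 0.01116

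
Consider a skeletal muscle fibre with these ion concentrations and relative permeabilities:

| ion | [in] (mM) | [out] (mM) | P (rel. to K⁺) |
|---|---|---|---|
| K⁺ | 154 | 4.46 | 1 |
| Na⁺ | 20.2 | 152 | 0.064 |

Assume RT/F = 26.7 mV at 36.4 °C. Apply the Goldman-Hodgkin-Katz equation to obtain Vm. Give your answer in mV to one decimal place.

-63.9 mV

Vm = 26.7 · ln[(Σ P·[cation]ₒ + Σ P·[anion]ᵢ) / (Σ P·[cation]ᵢ + Σ P·[anion]ₒ)]
Numerator = 1×4.46 + 0.064×152 = 14.19
Denominator = 1×154 + 0.064×20.2 = 155.3
Vm = 26.7 · ln(0.091363) = 26.7 × (-2.3929) = -63.89 mV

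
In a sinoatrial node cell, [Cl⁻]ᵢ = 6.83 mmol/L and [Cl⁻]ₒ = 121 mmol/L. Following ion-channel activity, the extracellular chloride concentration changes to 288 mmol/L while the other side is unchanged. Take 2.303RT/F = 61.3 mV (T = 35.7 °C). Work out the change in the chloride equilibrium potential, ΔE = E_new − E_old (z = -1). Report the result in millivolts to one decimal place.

E_old = (61.3/-1)·log₁₀(121/6.83) = -76.52 mV
E_new = (61.3/-1)·log₁₀(288/6.83) = -99.61 mV
ΔE = -99.61 − (-76.52) = -23.09 mV

-23.1 mV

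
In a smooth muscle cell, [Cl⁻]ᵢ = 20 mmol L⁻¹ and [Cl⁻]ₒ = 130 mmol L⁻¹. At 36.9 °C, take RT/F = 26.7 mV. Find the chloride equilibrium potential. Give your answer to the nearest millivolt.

-50 mV

E = (26.7/z) · ln([Cl⁻]_out/[Cl⁻]_in) with z = -1.
For an anion, dividing by z = -1 reverses the sign.
= (26.7/-1) · ln(130/20) = -26.70 · ln(6.5)
= -26.70 · (1.8718) = -49.98 mV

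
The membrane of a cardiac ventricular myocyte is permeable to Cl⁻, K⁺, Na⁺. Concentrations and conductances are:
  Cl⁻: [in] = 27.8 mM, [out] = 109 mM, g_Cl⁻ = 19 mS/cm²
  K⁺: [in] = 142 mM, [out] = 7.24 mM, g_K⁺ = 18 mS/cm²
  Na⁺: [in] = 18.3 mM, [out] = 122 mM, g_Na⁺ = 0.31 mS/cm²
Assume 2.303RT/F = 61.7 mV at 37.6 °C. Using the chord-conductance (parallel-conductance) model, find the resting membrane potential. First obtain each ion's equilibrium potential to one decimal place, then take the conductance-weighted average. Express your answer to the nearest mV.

E_Cl⁻ = (61.7/-1)·log₁₀(109/27.8) = -36.6 mV
E_K⁺ = (61.7/1)·log₁₀(7.24/142) = -79.8 mV
E_Na⁺ = (61.7/1)·log₁₀(122/18.3) = 50.8 mV
Vm = (Σ gᵢEᵢ)/(Σ gᵢ) = (19·-36.6 + 18·-79.8 + 0.31·50.8) / (19 + 18 + 0.31)
= -2116.05 / 37.31 = -56.72 mV

-57 mV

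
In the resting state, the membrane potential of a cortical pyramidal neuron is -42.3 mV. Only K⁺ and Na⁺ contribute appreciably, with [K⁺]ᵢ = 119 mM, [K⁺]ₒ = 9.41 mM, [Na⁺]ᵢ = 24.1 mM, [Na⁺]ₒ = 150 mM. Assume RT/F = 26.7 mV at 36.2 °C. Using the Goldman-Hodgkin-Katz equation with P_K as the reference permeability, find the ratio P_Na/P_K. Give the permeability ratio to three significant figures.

0.103

Let α = P_Na/P_K. GHK: Vm = 26.7·ln[(Kₒ + α·Naₒ)/(Kᵢ + α·Naᵢ)].
e^(Vm/26.7) = e^(-42.3/26.7) = 0.2051
So 0.2051·(Kᵢ + α·Naᵢ) = Kₒ + α·Naₒ → α = (0.2051·119.0 − 9.41) / (150.0 − 0.2051·24.1)
α = (24.41 − 9.41) / (150.0 − 4.943) = 15/145.1 = 0.1034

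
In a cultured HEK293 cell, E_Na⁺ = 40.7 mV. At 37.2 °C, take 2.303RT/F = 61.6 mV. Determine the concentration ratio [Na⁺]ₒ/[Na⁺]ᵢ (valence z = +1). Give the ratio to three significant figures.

4.58

log₁₀([out]/[in]) = E·z/(61.6) = 40.7 × 1 / 61.6 = 0.6607
[out]/[in] = 10^(0.6607) = 4.578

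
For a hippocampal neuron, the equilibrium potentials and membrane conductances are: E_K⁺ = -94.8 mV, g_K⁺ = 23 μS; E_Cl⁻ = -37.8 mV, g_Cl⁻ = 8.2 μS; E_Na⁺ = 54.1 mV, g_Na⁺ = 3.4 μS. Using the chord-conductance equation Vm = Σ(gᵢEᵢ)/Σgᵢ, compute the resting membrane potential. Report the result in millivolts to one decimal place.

-66.7 mV

Σ gᵢEᵢ = 23·(-94.8) + 8.2·(-37.8) + 3.4·(54.1) = -2306.42
Σ gᵢ = 23 + 8.2 + 3.4 = 34.6
Vm = -2306.42 / 34.6 = -66.66 mV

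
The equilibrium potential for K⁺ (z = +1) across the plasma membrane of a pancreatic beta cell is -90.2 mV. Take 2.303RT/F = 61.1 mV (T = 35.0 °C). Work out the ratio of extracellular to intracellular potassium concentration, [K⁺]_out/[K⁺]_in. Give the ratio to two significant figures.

log₁₀([out]/[in]) = E·z/(61.1) = -90.2 × 1 / 61.1 = -1.4763
[out]/[in] = 10^(-1.4763) = 0.0334

0.033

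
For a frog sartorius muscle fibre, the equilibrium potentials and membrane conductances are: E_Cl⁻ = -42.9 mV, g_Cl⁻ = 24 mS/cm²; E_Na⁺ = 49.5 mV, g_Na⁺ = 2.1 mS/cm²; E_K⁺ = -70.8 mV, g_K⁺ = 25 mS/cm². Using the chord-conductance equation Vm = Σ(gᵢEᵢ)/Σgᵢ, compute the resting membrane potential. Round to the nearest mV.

Σ gᵢEᵢ = 24·(-42.9) + 2.1·(49.5) + 25·(-70.8) = -2695.65
Σ gᵢ = 24 + 2.1 + 25 = 51.1
Vm = -2695.65 / 51.1 = -52.75 mV

-53 mV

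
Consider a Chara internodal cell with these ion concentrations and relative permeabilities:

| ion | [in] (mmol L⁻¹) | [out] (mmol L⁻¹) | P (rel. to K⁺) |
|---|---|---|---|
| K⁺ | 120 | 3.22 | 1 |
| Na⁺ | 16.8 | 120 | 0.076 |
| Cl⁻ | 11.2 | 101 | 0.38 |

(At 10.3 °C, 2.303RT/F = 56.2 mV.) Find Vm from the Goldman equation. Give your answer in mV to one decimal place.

Vm = 56.2 · log₁₀[(Σ P·[cation]ₒ + Σ P·[anion]ᵢ) / (Σ P·[cation]ᵢ + Σ P·[anion]ₒ)]
Numerator = 1×3.22 + 0.076×120 + 0.38×11.2 = 16.6
Denominator = 1×120 + 0.076×16.8 + 0.38×101 = 159.7
Vm = 56.2 · log₁₀(0.10395) = 56.2 × (-0.9832) = -55.25 mV

-55.3 mV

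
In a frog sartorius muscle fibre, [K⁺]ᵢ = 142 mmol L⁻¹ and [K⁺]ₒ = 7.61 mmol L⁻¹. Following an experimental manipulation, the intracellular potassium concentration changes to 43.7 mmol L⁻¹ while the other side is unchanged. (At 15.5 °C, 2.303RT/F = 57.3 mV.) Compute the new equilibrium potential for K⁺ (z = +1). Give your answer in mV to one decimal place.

After the shift: [K⁺]_out = 7.61, [K⁺]_in = 43.7 mmol L⁻¹.
E_new = (57.3/1)·log₁₀(7.61/43.7) = 57.30 · (-0.7591) = -43.50 mV

-43.5 mV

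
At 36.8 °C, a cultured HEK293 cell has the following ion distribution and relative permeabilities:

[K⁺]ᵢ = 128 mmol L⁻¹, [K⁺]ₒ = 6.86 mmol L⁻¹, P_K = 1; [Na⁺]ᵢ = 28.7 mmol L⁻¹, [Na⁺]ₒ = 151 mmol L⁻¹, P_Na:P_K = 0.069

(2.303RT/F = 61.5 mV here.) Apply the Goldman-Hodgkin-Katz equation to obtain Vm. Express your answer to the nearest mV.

-54 mV

Vm = 61.5 · log₁₀[(Σ P·[cation]ₒ + Σ P·[anion]ᵢ) / (Σ P·[cation]ᵢ + Σ P·[anion]ₒ)]
Numerator = 1×6.86 + 0.069×151 = 17.28
Denominator = 1×128 + 0.069×28.7 = 130
Vm = 61.5 · log₁₀(0.13294) = 61.5 × (-0.8764) = -53.90 mV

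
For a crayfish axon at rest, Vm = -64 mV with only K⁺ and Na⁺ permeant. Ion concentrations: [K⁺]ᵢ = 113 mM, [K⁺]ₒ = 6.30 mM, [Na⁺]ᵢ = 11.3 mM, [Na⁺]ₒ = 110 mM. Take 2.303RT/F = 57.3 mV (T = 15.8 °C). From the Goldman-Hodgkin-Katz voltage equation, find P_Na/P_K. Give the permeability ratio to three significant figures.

Let α = P_Na/P_K. GHK: Vm = 57.3·log₁₀[(Kₒ + α·Naₒ)/(Kᵢ + α·Naᵢ)].
10^(Vm/57.3) = 10^(-64.0/57.3) = 0.076396
So 0.076396·(Kᵢ + α·Naᵢ) = Kₒ + α·Naₒ → α = (0.076396·113.0 − 6.3) / (110.0 − 0.076396·11.3)
α = (8.633 − 6.3) / (110.0 − 0.8633) = 2.333/109.1 = 0.02137

0.0214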